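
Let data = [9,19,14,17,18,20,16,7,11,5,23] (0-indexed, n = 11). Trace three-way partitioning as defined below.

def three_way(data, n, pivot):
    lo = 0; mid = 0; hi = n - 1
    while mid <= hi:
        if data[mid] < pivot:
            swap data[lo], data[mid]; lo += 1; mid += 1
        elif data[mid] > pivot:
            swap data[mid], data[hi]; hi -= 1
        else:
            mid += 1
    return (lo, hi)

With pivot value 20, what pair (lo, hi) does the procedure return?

(9, 9)

lo=0 mid=0 hi=10
9<20: swap(0,0), lo=1 mid=1 ⇒ [9,19,14,17,18,20,16,7,11,5,23]
19<20: swap(1,1), lo=2 mid=2 ⇒ [9,19,14,17,18,20,16,7,11,5,23]
14<20: swap(2,2), lo=3 mid=3 ⇒ [9,19,14,17,18,20,16,7,11,5,23]
17<20: swap(3,3), lo=4 mid=4 ⇒ [9,19,14,17,18,20,16,7,11,5,23]
18<20: swap(4,4), lo=5 mid=5 ⇒ [9,19,14,17,18,20,16,7,11,5,23]
20=20: mid=6
16<20: swap(5,6), lo=6 mid=7 ⇒ [9,19,14,17,18,16,20,7,11,5,23]
7<20: swap(6,7), lo=7 mid=8 ⇒ [9,19,14,17,18,16,7,20,11,5,23]
11<20: swap(7,8), lo=8 mid=9 ⇒ [9,19,14,17,18,16,7,11,20,5,23]
5<20: swap(8,9), lo=9 mid=10 ⇒ [9,19,14,17,18,16,7,11,5,20,23]
23>20: swap(10,10), hi=9 ⇒ [9,19,14,17,18,16,7,11,5,20,23]
done. lo=9 hi=9; data=[9,19,14,17,18,16,7,11,5,20,23]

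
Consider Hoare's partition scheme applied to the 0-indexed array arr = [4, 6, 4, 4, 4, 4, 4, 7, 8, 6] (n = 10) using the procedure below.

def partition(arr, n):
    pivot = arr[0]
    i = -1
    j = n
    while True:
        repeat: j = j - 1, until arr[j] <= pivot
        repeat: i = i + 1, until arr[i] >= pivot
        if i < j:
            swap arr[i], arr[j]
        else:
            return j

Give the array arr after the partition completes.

pivot = arr[0] = 4; i = -1, j = 10
j→6 (arr[6]=4≤4), i→0 (arr[0]=4≥4); i<j, swap → [4, 6, 4, 4, 4, 4, 4, 7, 8, 6]
j→5 (arr[5]=4≤4), i→1 (arr[1]=6≥4); i<j, swap → [4, 4, 4, 4, 4, 6, 4, 7, 8, 6]
j→4 (arr[4]=4≤4), i→2 (arr[2]=4≥4); i<j, swap → [4, 4, 4, 4, 4, 6, 4, 7, 8, 6]
j→3, i→3; i≥j, return j=3. arr = [4, 4, 4, 4, 4, 6, 4, 7, 8, 6]

[4, 4, 4, 4, 4, 6, 4, 7, 8, 6]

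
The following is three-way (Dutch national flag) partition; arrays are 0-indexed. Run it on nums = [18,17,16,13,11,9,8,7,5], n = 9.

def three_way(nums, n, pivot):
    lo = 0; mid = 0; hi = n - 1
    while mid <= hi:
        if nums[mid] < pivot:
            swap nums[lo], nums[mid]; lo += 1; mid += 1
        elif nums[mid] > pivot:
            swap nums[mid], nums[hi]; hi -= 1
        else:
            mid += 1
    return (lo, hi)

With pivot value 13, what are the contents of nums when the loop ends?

[5,7,8,11,9,13,16,17,18]

pivot = 13; lo=0, mid=0, hi=8
nums[mid]=18>13: swap nums[0],nums[8]; hi=7 → [5,17,16,13,11,9,8,7,18]
nums[mid]=5<13: swap nums[0],nums[0]; lo=1,mid=1 → [5,17,16,13,11,9,8,7,18]
nums[mid]=17>13: swap nums[1],nums[7]; hi=6 → [5,7,16,13,11,9,8,17,18]
nums[mid]=7<13: swap nums[1],nums[1]; lo=2,mid=2 → [5,7,16,13,11,9,8,17,18]
nums[mid]=16>13: swap nums[2],nums[6]; hi=5 → [5,7,8,13,11,9,16,17,18]
nums[mid]=8<13: swap nums[2],nums[2]; lo=3,mid=3 → [5,7,8,13,11,9,16,17,18]
nums[mid]=13=13: mid=4
nums[mid]=11<13: swap nums[3],nums[4]; lo=4,mid=5 → [5,7,8,11,13,9,16,17,18]
nums[mid]=9<13: swap nums[4],nums[5]; lo=5,mid=6 → [5,7,8,11,9,13,16,17,18]
end: lo=5, hi=5; nums = [5,7,8,11,9,13,16,17,18]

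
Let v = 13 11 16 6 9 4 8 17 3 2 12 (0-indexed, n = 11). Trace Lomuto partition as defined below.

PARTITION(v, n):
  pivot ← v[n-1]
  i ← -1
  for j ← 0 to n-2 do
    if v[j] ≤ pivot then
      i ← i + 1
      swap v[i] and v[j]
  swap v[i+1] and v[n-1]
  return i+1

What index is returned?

7

pivot = v[10] = 12; i = -1
j=0: v[0]=13 > 12 → no swap
j=1: v[1]=11 ≤ 12 → i=0, swap v[0],v[1] → 11 13 16 6 9 4 8 17 3 2 12
j=2: v[2]=16 > 12 → no swap
j=3: v[3]=6 ≤ 12 → i=1, swap v[1],v[3] → 11 6 16 13 9 4 8 17 3 2 12
j=4: v[4]=9 ≤ 12 → i=2, swap v[2],v[4] → 11 6 9 13 16 4 8 17 3 2 12
j=5: v[5]=4 ≤ 12 → i=3, swap v[3],v[5] → 11 6 9 4 16 13 8 17 3 2 12
j=6: v[6]=8 ≤ 12 → i=4, swap v[4],v[6] → 11 6 9 4 8 13 16 17 3 2 12
j=7: v[7]=17 > 12 → no swap
j=8: v[8]=3 ≤ 12 → i=5, swap v[5],v[8] → 11 6 9 4 8 3 16 17 13 2 12
j=9: v[9]=2 ≤ 12 → i=6, swap v[6],v[9] → 11 6 9 4 8 3 2 17 13 16 12
final swap v[7],v[10] → 11 6 9 4 8 3 2 12 13 16 17; return 7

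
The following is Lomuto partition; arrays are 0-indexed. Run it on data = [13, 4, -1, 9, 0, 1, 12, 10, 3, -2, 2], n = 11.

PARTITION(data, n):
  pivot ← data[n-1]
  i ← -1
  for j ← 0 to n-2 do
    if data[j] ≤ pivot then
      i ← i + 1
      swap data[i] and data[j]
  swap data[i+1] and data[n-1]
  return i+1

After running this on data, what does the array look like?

[-1, 0, 1, -2, 2, 13, 12, 10, 3, 9, 4]

pivot=2, i=-1
j=0: 13>2, skip
j=1: 4>2, skip
j=2: -1≤2, i=0, swap(0,2) ⇒ [-1, 4, 13, 9, 0, 1, 12, 10, 3, -2, 2]
j=3: 9>2, skip
j=4: 0≤2, i=1, swap(1,4) ⇒ [-1, 0, 13, 9, 4, 1, 12, 10, 3, -2, 2]
j=5: 1≤2, i=2, swap(2,5) ⇒ [-1, 0, 1, 9, 4, 13, 12, 10, 3, -2, 2]
j=6: 12>2, skip
j=7: 10>2, skip
j=8: 3>2, skip
j=9: -2≤2, i=3, swap(3,9) ⇒ [-1, 0, 1, -2, 4, 13, 12, 10, 3, 9, 2]
swap(4,10) ⇒ [-1, 0, 1, -2, 2, 13, 12, 10, 3, 9, 4]; return 4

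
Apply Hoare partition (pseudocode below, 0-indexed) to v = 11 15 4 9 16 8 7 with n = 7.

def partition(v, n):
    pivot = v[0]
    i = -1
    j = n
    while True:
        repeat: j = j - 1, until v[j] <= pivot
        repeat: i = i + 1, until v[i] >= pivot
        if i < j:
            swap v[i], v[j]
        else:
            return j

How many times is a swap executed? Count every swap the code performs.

2

pivot=11
j stops at 6 (7), i stops at 0 (11); swap ⇒ 7 15 4 9 16 8 11
j stops at 5 (8), i stops at 1 (15); swap ⇒ 7 8 4 9 16 15 11
j stops at 3, i stops at 4; i≥j ⇒ return 3. v=7 8 4 9 16 15 11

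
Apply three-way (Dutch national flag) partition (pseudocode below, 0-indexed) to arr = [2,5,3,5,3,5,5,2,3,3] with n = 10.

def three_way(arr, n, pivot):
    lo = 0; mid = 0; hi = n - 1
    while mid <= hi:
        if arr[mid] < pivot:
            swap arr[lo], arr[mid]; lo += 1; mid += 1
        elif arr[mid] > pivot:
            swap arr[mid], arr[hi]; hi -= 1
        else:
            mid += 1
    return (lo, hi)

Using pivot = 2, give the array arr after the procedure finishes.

pivot = 2; lo=0, mid=0, hi=9
arr[mid]=2=2: mid=1
arr[mid]=5>2: swap arr[1],arr[9]; hi=8 → [2,3,3,5,3,5,5,2,3,5]
arr[mid]=3>2: swap arr[1],arr[8]; hi=7 → [2,3,3,5,3,5,5,2,3,5]
arr[mid]=3>2: swap arr[1],arr[7]; hi=6 → [2,2,3,5,3,5,5,3,3,5]
arr[mid]=2=2: mid=2
arr[mid]=3>2: swap arr[2],arr[6]; hi=5 → [2,2,5,5,3,5,3,3,3,5]
arr[mid]=5>2: swap arr[2],arr[5]; hi=4 → [2,2,5,5,3,5,3,3,3,5]
arr[mid]=5>2: swap arr[2],arr[4]; hi=3 → [2,2,3,5,5,5,3,3,3,5]
arr[mid]=3>2: swap arr[2],arr[3]; hi=2 → [2,2,5,3,5,5,3,3,3,5]
arr[mid]=5>2: swap arr[2],arr[2]; hi=1 → [2,2,5,3,5,5,3,3,3,5]
end: lo=0, hi=1; arr = [2,2,5,3,5,5,3,3,3,5]

[2,2,5,3,5,5,3,3,3,5]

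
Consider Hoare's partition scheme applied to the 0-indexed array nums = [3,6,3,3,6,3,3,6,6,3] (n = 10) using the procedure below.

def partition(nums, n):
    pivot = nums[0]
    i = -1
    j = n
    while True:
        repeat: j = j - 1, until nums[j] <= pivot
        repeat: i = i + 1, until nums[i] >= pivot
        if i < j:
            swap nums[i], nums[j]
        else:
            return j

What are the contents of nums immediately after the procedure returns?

pivot=3
j stops at 9 (3), i stops at 0 (3); swap ⇒ [3,6,3,3,6,3,3,6,6,3]
j stops at 6 (3), i stops at 1 (6); swap ⇒ [3,3,3,3,6,3,6,6,6,3]
j stops at 5 (3), i stops at 2 (3); swap ⇒ [3,3,3,3,6,3,6,6,6,3]
j stops at 3, i stops at 3; i≥j ⇒ return 3. nums=[3,3,3,3,6,3,6,6,6,3]

[3,3,3,3,6,3,6,6,6,3]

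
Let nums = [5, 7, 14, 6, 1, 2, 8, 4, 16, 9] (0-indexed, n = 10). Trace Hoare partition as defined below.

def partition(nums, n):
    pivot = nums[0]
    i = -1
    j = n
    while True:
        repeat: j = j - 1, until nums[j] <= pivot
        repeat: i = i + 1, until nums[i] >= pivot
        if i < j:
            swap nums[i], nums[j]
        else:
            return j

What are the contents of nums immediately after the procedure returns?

pivot = nums[0] = 5; i = -1, j = 10
j→7 (nums[7]=4≤5), i→0 (nums[0]=5≥5); i<j, swap → [4, 7, 14, 6, 1, 2, 8, 5, 16, 9]
j→5 (nums[5]=2≤5), i→1 (nums[1]=7≥5); i<j, swap → [4, 2, 14, 6, 1, 7, 8, 5, 16, 9]
j→4 (nums[4]=1≤5), i→2 (nums[2]=14≥5); i<j, swap → [4, 2, 1, 6, 14, 7, 8, 5, 16, 9]
j→2, i→3; i≥j, return j=2. nums = [4, 2, 1, 6, 14, 7, 8, 5, 16, 9]

[4, 2, 1, 6, 14, 7, 8, 5, 16, 9]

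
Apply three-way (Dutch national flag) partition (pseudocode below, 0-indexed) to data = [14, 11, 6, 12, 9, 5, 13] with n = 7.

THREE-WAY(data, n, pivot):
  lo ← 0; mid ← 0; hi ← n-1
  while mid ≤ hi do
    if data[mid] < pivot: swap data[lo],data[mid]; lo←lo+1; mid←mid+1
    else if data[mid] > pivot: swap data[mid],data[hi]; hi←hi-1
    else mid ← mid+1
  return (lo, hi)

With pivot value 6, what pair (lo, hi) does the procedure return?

(1, 1)

pivot = 6; lo=0, mid=0, hi=6
data[mid]=14>6: swap data[0],data[6]; hi=5 → [13, 11, 6, 12, 9, 5, 14]
data[mid]=13>6: swap data[0],data[5]; hi=4 → [5, 11, 6, 12, 9, 13, 14]
data[mid]=5<6: swap data[0],data[0]; lo=1,mid=1 → [5, 11, 6, 12, 9, 13, 14]
data[mid]=11>6: swap data[1],data[4]; hi=3 → [5, 9, 6, 12, 11, 13, 14]
data[mid]=9>6: swap data[1],data[3]; hi=2 → [5, 12, 6, 9, 11, 13, 14]
data[mid]=12>6: swap data[1],data[2]; hi=1 → [5, 6, 12, 9, 11, 13, 14]
data[mid]=6=6: mid=2
end: lo=1, hi=1; data = [5, 6, 12, 9, 11, 13, 14]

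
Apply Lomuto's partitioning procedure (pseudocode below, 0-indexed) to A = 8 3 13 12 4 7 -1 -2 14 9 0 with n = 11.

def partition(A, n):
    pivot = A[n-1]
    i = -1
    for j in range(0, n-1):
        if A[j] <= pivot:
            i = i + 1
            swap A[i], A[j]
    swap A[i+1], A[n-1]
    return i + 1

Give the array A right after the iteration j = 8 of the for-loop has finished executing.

-1 -2 13 12 4 7 8 3 14 9 0

pivot = A[10] = 0; i = -1
j=0: A[0]=8 > 0 → no swap
j=1: A[1]=3 > 0 → no swap
j=2: A[2]=13 > 0 → no swap
j=3: A[3]=12 > 0 → no swap
j=4: A[4]=4 > 0 → no swap
j=5: A[5]=7 > 0 → no swap
j=6: A[6]=-1 ≤ 0 → i=0, swap A[0],A[6] → -1 3 13 12 4 7 8 -2 14 9 0
j=7: A[7]=-2 ≤ 0 → i=1, swap A[1],A[7] → -1 -2 13 12 4 7 8 3 14 9 0
j=8: A[8]=14 > 0 → no swap
(after j=8) A = -1 -2 13 12 4 7 8 3 14 9 0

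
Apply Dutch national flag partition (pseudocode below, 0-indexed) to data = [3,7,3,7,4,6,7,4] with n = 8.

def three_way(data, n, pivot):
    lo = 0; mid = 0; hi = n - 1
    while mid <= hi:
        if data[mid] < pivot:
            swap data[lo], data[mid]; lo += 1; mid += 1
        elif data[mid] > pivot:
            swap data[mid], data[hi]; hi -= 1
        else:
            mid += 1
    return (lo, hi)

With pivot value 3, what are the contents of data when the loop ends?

[3,3,7,4,6,7,4,7]

pivot = 3; lo=0, mid=0, hi=7
data[mid]=3=3: mid=1
data[mid]=7>3: swap data[1],data[7]; hi=6 → [3,4,3,7,4,6,7,7]
data[mid]=4>3: swap data[1],data[6]; hi=5 → [3,7,3,7,4,6,4,7]
data[mid]=7>3: swap data[1],data[5]; hi=4 → [3,6,3,7,4,7,4,7]
data[mid]=6>3: swap data[1],data[4]; hi=3 → [3,4,3,7,6,7,4,7]
data[mid]=4>3: swap data[1],data[3]; hi=2 → [3,7,3,4,6,7,4,7]
data[mid]=7>3: swap data[1],data[2]; hi=1 → [3,3,7,4,6,7,4,7]
data[mid]=3=3: mid=2
end: lo=0, hi=1; data = [3,3,7,4,6,7,4,7]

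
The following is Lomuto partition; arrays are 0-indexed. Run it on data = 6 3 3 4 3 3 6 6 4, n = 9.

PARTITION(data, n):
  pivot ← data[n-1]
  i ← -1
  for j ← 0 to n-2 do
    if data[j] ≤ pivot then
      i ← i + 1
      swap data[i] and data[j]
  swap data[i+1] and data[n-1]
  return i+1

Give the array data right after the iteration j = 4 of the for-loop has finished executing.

pivot = data[8] = 4; i = -1
j=0: data[0]=6 > 4 → no swap
j=1: data[1]=3 ≤ 4 → i=0, swap data[0],data[1] → 3 6 3 4 3 3 6 6 4
j=2: data[2]=3 ≤ 4 → i=1, swap data[1],data[2] → 3 3 6 4 3 3 6 6 4
j=3: data[3]=4 ≤ 4 → i=2, swap data[2],data[3] → 3 3 4 6 3 3 6 6 4
j=4: data[4]=3 ≤ 4 → i=3, swap data[3],data[4] → 3 3 4 3 6 3 6 6 4
(after j=4) data = 3 3 4 3 6 3 6 6 4

3 3 4 3 6 3 6 6 4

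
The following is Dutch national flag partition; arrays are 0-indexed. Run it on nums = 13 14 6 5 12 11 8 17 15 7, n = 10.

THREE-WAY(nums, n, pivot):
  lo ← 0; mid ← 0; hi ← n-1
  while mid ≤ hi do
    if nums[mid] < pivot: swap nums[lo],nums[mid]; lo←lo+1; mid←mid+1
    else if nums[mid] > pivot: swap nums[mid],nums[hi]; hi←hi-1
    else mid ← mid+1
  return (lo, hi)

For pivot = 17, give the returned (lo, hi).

pivot = 17; lo=0, mid=0, hi=9
nums[mid]=13<17: swap nums[0],nums[0]; lo=1,mid=1 → 13 14 6 5 12 11 8 17 15 7
nums[mid]=14<17: swap nums[1],nums[1]; lo=2,mid=2 → 13 14 6 5 12 11 8 17 15 7
nums[mid]=6<17: swap nums[2],nums[2]; lo=3,mid=3 → 13 14 6 5 12 11 8 17 15 7
nums[mid]=5<17: swap nums[3],nums[3]; lo=4,mid=4 → 13 14 6 5 12 11 8 17 15 7
nums[mid]=12<17: swap nums[4],nums[4]; lo=5,mid=5 → 13 14 6 5 12 11 8 17 15 7
nums[mid]=11<17: swap nums[5],nums[5]; lo=6,mid=6 → 13 14 6 5 12 11 8 17 15 7
nums[mid]=8<17: swap nums[6],nums[6]; lo=7,mid=7 → 13 14 6 5 12 11 8 17 15 7
nums[mid]=17=17: mid=8
nums[mid]=15<17: swap nums[7],nums[8]; lo=8,mid=9 → 13 14 6 5 12 11 8 15 17 7
nums[mid]=7<17: swap nums[8],nums[9]; lo=9,mid=10 → 13 14 6 5 12 11 8 15 7 17
end: lo=9, hi=9; nums = 13 14 6 5 12 11 8 15 7 17

(9, 9)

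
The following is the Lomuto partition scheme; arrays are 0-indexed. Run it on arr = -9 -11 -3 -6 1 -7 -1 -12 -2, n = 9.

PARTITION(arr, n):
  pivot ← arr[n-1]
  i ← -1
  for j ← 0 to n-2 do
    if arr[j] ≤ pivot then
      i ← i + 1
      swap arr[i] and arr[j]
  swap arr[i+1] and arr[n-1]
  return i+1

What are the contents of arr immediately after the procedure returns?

-9 -11 -3 -6 -7 -12 -2 1 -1

pivot = arr[8] = -2; i = -1
j=0: arr[0]=-9 ≤ -2 → i=0, swap arr[0],arr[0] (no change) → -9 -11 -3 -6 1 -7 -1 -12 -2
j=1: arr[1]=-11 ≤ -2 → i=1, swap arr[1],arr[1] (no change) → -9 -11 -3 -6 1 -7 -1 -12 -2
j=2: arr[2]=-3 ≤ -2 → i=2, swap arr[2],arr[2] (no change) → -9 -11 -3 -6 1 -7 -1 -12 -2
j=3: arr[3]=-6 ≤ -2 → i=3, swap arr[3],arr[3] (no change) → -9 -11 -3 -6 1 -7 -1 -12 -2
j=4: arr[4]=1 > -2 → no swap
j=5: arr[5]=-7 ≤ -2 → i=4, swap arr[4],arr[5] → -9 -11 -3 -6 -7 1 -1 -12 -2
j=6: arr[6]=-1 > -2 → no swap
j=7: arr[7]=-12 ≤ -2 → i=5, swap arr[5],arr[7] → -9 -11 -3 -6 -7 -12 -1 1 -2
final swap arr[6],arr[8] → -9 -11 -3 -6 -7 -12 -2 1 -1; return 6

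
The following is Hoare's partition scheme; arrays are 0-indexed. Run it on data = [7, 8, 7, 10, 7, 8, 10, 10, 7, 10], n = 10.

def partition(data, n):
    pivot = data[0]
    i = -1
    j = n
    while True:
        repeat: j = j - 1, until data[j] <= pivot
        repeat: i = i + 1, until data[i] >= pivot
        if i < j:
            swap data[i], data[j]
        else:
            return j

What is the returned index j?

pivot = data[0] = 7; i = -1, j = 10
j→8 (data[8]=7≤7), i→0 (data[0]=7≥7); i<j, swap → [7, 8, 7, 10, 7, 8, 10, 10, 7, 10]
j→4 (data[4]=7≤7), i→1 (data[1]=8≥7); i<j, swap → [7, 7, 7, 10, 8, 8, 10, 10, 7, 10]
j→2, i→2; i≥j, return j=2. data = [7, 7, 7, 10, 8, 8, 10, 10, 7, 10]

2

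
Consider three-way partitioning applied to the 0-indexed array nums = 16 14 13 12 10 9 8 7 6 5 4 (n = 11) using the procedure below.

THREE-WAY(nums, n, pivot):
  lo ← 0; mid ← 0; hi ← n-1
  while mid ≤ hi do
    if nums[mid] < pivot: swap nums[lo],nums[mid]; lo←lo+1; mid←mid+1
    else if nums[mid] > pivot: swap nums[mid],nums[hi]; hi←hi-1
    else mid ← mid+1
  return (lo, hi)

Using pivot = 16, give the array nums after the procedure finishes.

pivot = 16; lo=0, mid=0, hi=10
nums[mid]=16=16: mid=1
nums[mid]=14<16: swap nums[0],nums[1]; lo=1,mid=2 → 14 16 13 12 10 9 8 7 6 5 4
nums[mid]=13<16: swap nums[1],nums[2]; lo=2,mid=3 → 14 13 16 12 10 9 8 7 6 5 4
nums[mid]=12<16: swap nums[2],nums[3]; lo=3,mid=4 → 14 13 12 16 10 9 8 7 6 5 4
nums[mid]=10<16: swap nums[3],nums[4]; lo=4,mid=5 → 14 13 12 10 16 9 8 7 6 5 4
nums[mid]=9<16: swap nums[4],nums[5]; lo=5,mid=6 → 14 13 12 10 9 16 8 7 6 5 4
nums[mid]=8<16: swap nums[5],nums[6]; lo=6,mid=7 → 14 13 12 10 9 8 16 7 6 5 4
nums[mid]=7<16: swap nums[6],nums[7]; lo=7,mid=8 → 14 13 12 10 9 8 7 16 6 5 4
nums[mid]=6<16: swap nums[7],nums[8]; lo=8,mid=9 → 14 13 12 10 9 8 7 6 16 5 4
nums[mid]=5<16: swap nums[8],nums[9]; lo=9,mid=10 → 14 13 12 10 9 8 7 6 5 16 4
nums[mid]=4<16: swap nums[9],nums[10]; lo=10,mid=11 → 14 13 12 10 9 8 7 6 5 4 16
end: lo=10, hi=10; nums = 14 13 12 10 9 8 7 6 5 4 16

14 13 12 10 9 8 7 6 5 4 16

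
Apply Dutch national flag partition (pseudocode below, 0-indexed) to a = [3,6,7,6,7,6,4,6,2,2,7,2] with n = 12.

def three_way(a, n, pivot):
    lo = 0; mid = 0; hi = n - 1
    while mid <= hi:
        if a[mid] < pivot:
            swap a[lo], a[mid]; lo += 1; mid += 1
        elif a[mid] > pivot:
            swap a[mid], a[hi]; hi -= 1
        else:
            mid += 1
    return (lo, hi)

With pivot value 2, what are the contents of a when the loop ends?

[2,2,2,7,6,4,6,6,7,7,6,3]

lo=0 mid=0 hi=11
3>2: swap(0,11), hi=10 ⇒ [2,6,7,6,7,6,4,6,2,2,7,3]
2=2: mid=1
6>2: swap(1,10), hi=9 ⇒ [2,7,7,6,7,6,4,6,2,2,6,3]
7>2: swap(1,9), hi=8 ⇒ [2,2,7,6,7,6,4,6,2,7,6,3]
2=2: mid=2
7>2: swap(2,8), hi=7 ⇒ [2,2,2,6,7,6,4,6,7,7,6,3]
2=2: mid=3
6>2: swap(3,7), hi=6 ⇒ [2,2,2,6,7,6,4,6,7,7,6,3]
6>2: swap(3,6), hi=5 ⇒ [2,2,2,4,7,6,6,6,7,7,6,3]
4>2: swap(3,5), hi=4 ⇒ [2,2,2,6,7,4,6,6,7,7,6,3]
6>2: swap(3,4), hi=3 ⇒ [2,2,2,7,6,4,6,6,7,7,6,3]
7>2: swap(3,3), hi=2 ⇒ [2,2,2,7,6,4,6,6,7,7,6,3]
done. lo=0 hi=2; a=[2,2,2,7,6,4,6,6,7,7,6,3]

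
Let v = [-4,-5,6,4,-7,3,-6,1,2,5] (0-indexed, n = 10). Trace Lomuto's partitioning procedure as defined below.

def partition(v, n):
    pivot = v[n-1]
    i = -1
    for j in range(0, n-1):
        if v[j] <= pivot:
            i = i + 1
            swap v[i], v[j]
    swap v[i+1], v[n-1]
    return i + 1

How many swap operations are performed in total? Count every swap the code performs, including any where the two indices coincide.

pivot = v[9] = 5; i = -1
j=0: v[0]=-4 ≤ 5 → i=0, swap v[0],v[0] (no change) → [-4,-5,6,4,-7,3,-6,1,2,5]
j=1: v[1]=-5 ≤ 5 → i=1, swap v[1],v[1] (no change) → [-4,-5,6,4,-7,3,-6,1,2,5]
j=2: v[2]=6 > 5 → no swap
j=3: v[3]=4 ≤ 5 → i=2, swap v[2],v[3] → [-4,-5,4,6,-7,3,-6,1,2,5]
j=4: v[4]=-7 ≤ 5 → i=3, swap v[3],v[4] → [-4,-5,4,-7,6,3,-6,1,2,5]
j=5: v[5]=3 ≤ 5 → i=4, swap v[4],v[5] → [-4,-5,4,-7,3,6,-6,1,2,5]
j=6: v[6]=-6 ≤ 5 → i=5, swap v[5],v[6] → [-4,-5,4,-7,3,-6,6,1,2,5]
j=7: v[7]=1 ≤ 5 → i=6, swap v[6],v[7] → [-4,-5,4,-7,3,-6,1,6,2,5]
j=8: v[8]=2 ≤ 5 → i=7, swap v[7],v[8] → [-4,-5,4,-7,3,-6,1,2,6,5]
final swap v[8],v[9] → [-4,-5,4,-7,3,-6,1,2,5,6]; return 8

9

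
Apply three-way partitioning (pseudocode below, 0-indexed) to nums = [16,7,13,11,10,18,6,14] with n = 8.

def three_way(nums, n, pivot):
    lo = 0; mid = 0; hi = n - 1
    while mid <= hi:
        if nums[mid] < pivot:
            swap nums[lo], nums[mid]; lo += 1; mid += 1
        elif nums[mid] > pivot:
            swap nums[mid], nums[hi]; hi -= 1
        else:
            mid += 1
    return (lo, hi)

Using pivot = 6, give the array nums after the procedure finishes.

lo=0 mid=0 hi=7
16>6: swap(0,7), hi=6 ⇒ [14,7,13,11,10,18,6,16]
14>6: swap(0,6), hi=5 ⇒ [6,7,13,11,10,18,14,16]
6=6: mid=1
7>6: swap(1,5), hi=4 ⇒ [6,18,13,11,10,7,14,16]
18>6: swap(1,4), hi=3 ⇒ [6,10,13,11,18,7,14,16]
10>6: swap(1,3), hi=2 ⇒ [6,11,13,10,18,7,14,16]
11>6: swap(1,2), hi=1 ⇒ [6,13,11,10,18,7,14,16]
13>6: swap(1,1), hi=0 ⇒ [6,13,11,10,18,7,14,16]
done. lo=0 hi=0; nums=[6,13,11,10,18,7,14,16]

[6,13,11,10,18,7,14,16]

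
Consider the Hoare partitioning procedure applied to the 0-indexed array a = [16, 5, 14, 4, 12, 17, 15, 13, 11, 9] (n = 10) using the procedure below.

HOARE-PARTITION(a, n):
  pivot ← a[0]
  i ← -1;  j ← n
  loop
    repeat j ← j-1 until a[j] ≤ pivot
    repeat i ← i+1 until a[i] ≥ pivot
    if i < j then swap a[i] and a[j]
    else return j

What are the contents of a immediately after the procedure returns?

[9, 5, 14, 4, 12, 11, 15, 13, 17, 16]

pivot = a[0] = 16; i = -1, j = 10
j→9 (a[9]=9≤16), i→0 (a[0]=16≥16); i<j, swap → [9, 5, 14, 4, 12, 17, 15, 13, 11, 16]
j→8 (a[8]=11≤16), i→5 (a[5]=17≥16); i<j, swap → [9, 5, 14, 4, 12, 11, 15, 13, 17, 16]
j→7, i→8; i≥j, return j=7. a = [9, 5, 14, 4, 12, 11, 15, 13, 17, 16]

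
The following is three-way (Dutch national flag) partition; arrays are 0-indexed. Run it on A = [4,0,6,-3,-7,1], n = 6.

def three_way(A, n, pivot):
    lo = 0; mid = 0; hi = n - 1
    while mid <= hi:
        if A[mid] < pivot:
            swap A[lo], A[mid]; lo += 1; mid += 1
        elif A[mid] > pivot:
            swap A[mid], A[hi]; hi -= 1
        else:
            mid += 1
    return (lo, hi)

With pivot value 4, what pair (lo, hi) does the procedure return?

(4, 4)

pivot = 4; lo=0, mid=0, hi=5
A[mid]=4=4: mid=1
A[mid]=0<4: swap A[0],A[1]; lo=1,mid=2 → [0,4,6,-3,-7,1]
A[mid]=6>4: swap A[2],A[5]; hi=4 → [0,4,1,-3,-7,6]
A[mid]=1<4: swap A[1],A[2]; lo=2,mid=3 → [0,1,4,-3,-7,6]
A[mid]=-3<4: swap A[2],A[3]; lo=3,mid=4 → [0,1,-3,4,-7,6]
A[mid]=-7<4: swap A[3],A[4]; lo=4,mid=5 → [0,1,-3,-7,4,6]
end: lo=4, hi=4; A = [0,1,-3,-7,4,6]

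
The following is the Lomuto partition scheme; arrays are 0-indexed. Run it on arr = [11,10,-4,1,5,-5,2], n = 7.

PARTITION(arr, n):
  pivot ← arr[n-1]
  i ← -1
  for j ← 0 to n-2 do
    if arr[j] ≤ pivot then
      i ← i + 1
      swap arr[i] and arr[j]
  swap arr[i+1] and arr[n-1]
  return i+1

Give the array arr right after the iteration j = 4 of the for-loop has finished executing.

pivot = arr[6] = 2; i = -1
j=0: arr[0]=11 > 2 → no swap
j=1: arr[1]=10 > 2 → no swap
j=2: arr[2]=-4 ≤ 2 → i=0, swap arr[0],arr[2] → [-4,10,11,1,5,-5,2]
j=3: arr[3]=1 ≤ 2 → i=1, swap arr[1],arr[3] → [-4,1,11,10,5,-5,2]
j=4: arr[4]=5 > 2 → no swap
(after j=4) arr = [-4,1,11,10,5,-5,2]

[-4,1,11,10,5,-5,2]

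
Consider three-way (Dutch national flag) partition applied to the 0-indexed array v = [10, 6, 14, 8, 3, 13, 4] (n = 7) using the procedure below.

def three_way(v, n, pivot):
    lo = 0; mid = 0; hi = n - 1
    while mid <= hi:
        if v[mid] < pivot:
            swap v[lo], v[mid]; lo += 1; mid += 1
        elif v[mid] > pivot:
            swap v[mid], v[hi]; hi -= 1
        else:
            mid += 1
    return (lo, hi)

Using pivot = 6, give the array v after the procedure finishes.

[4, 3, 6, 8, 13, 14, 10]

lo=0 mid=0 hi=6
10>6: swap(0,6), hi=5 ⇒ [4, 6, 14, 8, 3, 13, 10]
4<6: swap(0,0), lo=1 mid=1 ⇒ [4, 6, 14, 8, 3, 13, 10]
6=6: mid=2
14>6: swap(2,5), hi=4 ⇒ [4, 6, 13, 8, 3, 14, 10]
13>6: swap(2,4), hi=3 ⇒ [4, 6, 3, 8, 13, 14, 10]
3<6: swap(1,2), lo=2 mid=3 ⇒ [4, 3, 6, 8, 13, 14, 10]
8>6: swap(3,3), hi=2 ⇒ [4, 3, 6, 8, 13, 14, 10]
done. lo=2 hi=2; v=[4, 3, 6, 8, 13, 14, 10]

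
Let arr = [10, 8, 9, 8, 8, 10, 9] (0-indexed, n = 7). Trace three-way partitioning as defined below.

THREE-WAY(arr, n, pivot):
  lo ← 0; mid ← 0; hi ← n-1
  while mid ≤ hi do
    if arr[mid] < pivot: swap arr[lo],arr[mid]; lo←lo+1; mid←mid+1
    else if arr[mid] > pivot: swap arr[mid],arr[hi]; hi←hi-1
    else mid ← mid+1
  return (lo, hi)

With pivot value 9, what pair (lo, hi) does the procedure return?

(3, 4)

lo=0 mid=0 hi=6
10>9: swap(0,6), hi=5 ⇒ [9, 8, 9, 8, 8, 10, 10]
9=9: mid=1
8<9: swap(0,1), lo=1 mid=2 ⇒ [8, 9, 9, 8, 8, 10, 10]
9=9: mid=3
8<9: swap(1,3), lo=2 mid=4 ⇒ [8, 8, 9, 9, 8, 10, 10]
8<9: swap(2,4), lo=3 mid=5 ⇒ [8, 8, 8, 9, 9, 10, 10]
10>9: swap(5,5), hi=4 ⇒ [8, 8, 8, 9, 9, 10, 10]
done. lo=3 hi=4; arr=[8, 8, 8, 9, 9, 10, 10]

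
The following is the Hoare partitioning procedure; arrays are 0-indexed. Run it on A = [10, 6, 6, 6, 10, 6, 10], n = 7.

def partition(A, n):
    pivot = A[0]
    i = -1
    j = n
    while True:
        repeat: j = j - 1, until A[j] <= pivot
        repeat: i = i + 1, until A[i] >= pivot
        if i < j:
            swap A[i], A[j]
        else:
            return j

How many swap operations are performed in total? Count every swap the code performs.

2

pivot = A[0] = 10; i = -1, j = 7
j→6 (A[6]=10≤10), i→0 (A[0]=10≥10); i<j, swap → [10, 6, 6, 6, 10, 6, 10]
j→5 (A[5]=6≤10), i→4 (A[4]=10≥10); i<j, swap → [10, 6, 6, 6, 6, 10, 10]
j→4, i→5; i≥j, return j=4. A = [10, 6, 6, 6, 6, 10, 10]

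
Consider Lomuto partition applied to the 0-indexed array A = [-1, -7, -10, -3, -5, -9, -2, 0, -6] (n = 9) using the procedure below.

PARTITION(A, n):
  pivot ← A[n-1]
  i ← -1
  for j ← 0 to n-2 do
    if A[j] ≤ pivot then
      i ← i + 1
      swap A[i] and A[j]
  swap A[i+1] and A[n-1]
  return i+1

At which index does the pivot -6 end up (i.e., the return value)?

pivot=-6, i=-1
j=0: -1>-6, skip
j=1: -7≤-6, i=0, swap(0,1) ⇒ [-7, -1, -10, -3, -5, -9, -2, 0, -6]
j=2: -10≤-6, i=1, swap(1,2) ⇒ [-7, -10, -1, -3, -5, -9, -2, 0, -6]
j=3: -3>-6, skip
j=4: -5>-6, skip
j=5: -9≤-6, i=2, swap(2,5) ⇒ [-7, -10, -9, -3, -5, -1, -2, 0, -6]
j=6: -2>-6, skip
j=7: 0>-6, skip
swap(3,8) ⇒ [-7, -10, -9, -6, -5, -1, -2, 0, -3]; return 3

3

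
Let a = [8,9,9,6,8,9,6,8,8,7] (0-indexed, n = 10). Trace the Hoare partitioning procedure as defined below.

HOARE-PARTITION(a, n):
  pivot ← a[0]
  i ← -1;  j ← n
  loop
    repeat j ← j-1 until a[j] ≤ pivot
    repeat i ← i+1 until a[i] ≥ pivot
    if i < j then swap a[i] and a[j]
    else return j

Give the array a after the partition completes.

pivot=8
j stops at 9 (7), i stops at 0 (8); swap ⇒ [7,9,9,6,8,9,6,8,8,8]
j stops at 8 (8), i stops at 1 (9); swap ⇒ [7,8,9,6,8,9,6,8,9,8]
j stops at 7 (8), i stops at 2 (9); swap ⇒ [7,8,8,6,8,9,6,9,9,8]
j stops at 6 (6), i stops at 4 (8); swap ⇒ [7,8,8,6,6,9,8,9,9,8]
j stops at 4, i stops at 5; i≥j ⇒ return 4. a=[7,8,8,6,6,9,8,9,9,8]

[7,8,8,6,6,9,8,9,9,8]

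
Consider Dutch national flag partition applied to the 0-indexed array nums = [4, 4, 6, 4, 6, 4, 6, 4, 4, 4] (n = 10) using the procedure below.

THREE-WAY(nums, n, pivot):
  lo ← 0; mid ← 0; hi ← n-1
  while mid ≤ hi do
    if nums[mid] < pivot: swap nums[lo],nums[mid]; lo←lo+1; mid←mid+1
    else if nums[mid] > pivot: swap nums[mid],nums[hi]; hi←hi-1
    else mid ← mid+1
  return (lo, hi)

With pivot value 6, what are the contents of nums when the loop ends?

[4, 4, 4, 4, 4, 4, 4, 6, 6, 6]

lo=0 mid=0 hi=9
4<6: swap(0,0), lo=1 mid=1 ⇒ [4, 4, 6, 4, 6, 4, 6, 4, 4, 4]
4<6: swap(1,1), lo=2 mid=2 ⇒ [4, 4, 6, 4, 6, 4, 6, 4, 4, 4]
6=6: mid=3
4<6: swap(2,3), lo=3 mid=4 ⇒ [4, 4, 4, 6, 6, 4, 6, 4, 4, 4]
6=6: mid=5
4<6: swap(3,5), lo=4 mid=6 ⇒ [4, 4, 4, 4, 6, 6, 6, 4, 4, 4]
6=6: mid=7
4<6: swap(4,7), lo=5 mid=8 ⇒ [4, 4, 4, 4, 4, 6, 6, 6, 4, 4]
4<6: swap(5,8), lo=6 mid=9 ⇒ [4, 4, 4, 4, 4, 4, 6, 6, 6, 4]
4<6: swap(6,9), lo=7 mid=10 ⇒ [4, 4, 4, 4, 4, 4, 4, 6, 6, 6]
done. lo=7 hi=9; nums=[4, 4, 4, 4, 4, 4, 4, 6, 6, 6]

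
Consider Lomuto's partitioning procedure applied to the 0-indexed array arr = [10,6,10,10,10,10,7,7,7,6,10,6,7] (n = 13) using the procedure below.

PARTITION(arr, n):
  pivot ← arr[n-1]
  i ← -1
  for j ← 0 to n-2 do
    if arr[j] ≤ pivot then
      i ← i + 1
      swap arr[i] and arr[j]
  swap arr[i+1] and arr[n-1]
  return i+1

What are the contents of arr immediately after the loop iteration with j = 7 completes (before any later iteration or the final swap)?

pivot=7, i=-1
j=0: 10>7, skip
j=1: 6≤7, i=0, swap(0,1) ⇒ [6,10,10,10,10,10,7,7,7,6,10,6,7]
j=2: 10>7, skip
j=3: 10>7, skip
j=4: 10>7, skip
j=5: 10>7, skip
j=6: 7≤7, i=1, swap(1,6) ⇒ [6,7,10,10,10,10,10,7,7,6,10,6,7]
j=7: 7≤7, i=2, swap(2,7) ⇒ [6,7,7,10,10,10,10,10,7,6,10,6,7]
(after j=7) arr = [6,7,7,10,10,10,10,10,7,6,10,6,7]

[6,7,7,10,10,10,10,10,7,6,10,6,7]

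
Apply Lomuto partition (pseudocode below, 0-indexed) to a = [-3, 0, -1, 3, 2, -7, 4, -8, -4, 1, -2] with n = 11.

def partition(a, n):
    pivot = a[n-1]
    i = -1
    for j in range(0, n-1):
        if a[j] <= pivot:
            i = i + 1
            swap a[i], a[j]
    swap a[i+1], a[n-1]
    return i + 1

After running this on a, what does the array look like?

[-3, -7, -8, -4, -2, 0, 4, -1, 3, 1, 2]

pivot = a[10] = -2; i = -1
j=0: a[0]=-3 ≤ -2 → i=0, swap a[0],a[0] (no change) → [-3, 0, -1, 3, 2, -7, 4, -8, -4, 1, -2]
j=1: a[1]=0 > -2 → no swap
j=2: a[2]=-1 > -2 → no swap
j=3: a[3]=3 > -2 → no swap
j=4: a[4]=2 > -2 → no swap
j=5: a[5]=-7 ≤ -2 → i=1, swap a[1],a[5] → [-3, -7, -1, 3, 2, 0, 4, -8, -4, 1, -2]
j=6: a[6]=4 > -2 → no swap
j=7: a[7]=-8 ≤ -2 → i=2, swap a[2],a[7] → [-3, -7, -8, 3, 2, 0, 4, -1, -4, 1, -2]
j=8: a[8]=-4 ≤ -2 → i=3, swap a[3],a[8] → [-3, -7, -8, -4, 2, 0, 4, -1, 3, 1, -2]
j=9: a[9]=1 > -2 → no swap
final swap a[4],a[10] → [-3, -7, -8, -4, -2, 0, 4, -1, 3, 1, 2]; return 4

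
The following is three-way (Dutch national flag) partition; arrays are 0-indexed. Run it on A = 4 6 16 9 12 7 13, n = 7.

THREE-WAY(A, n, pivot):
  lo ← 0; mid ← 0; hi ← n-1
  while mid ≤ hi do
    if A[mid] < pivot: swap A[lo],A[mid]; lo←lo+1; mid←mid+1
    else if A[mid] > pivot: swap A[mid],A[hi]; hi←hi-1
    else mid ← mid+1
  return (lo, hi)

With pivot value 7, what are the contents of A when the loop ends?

4 6 7 12 9 13 16

lo=0 mid=0 hi=6
4<7: swap(0,0), lo=1 mid=1 ⇒ 4 6 16 9 12 7 13
6<7: swap(1,1), lo=2 mid=2 ⇒ 4 6 16 9 12 7 13
16>7: swap(2,6), hi=5 ⇒ 4 6 13 9 12 7 16
13>7: swap(2,5), hi=4 ⇒ 4 6 7 9 12 13 16
7=7: mid=3
9>7: swap(3,4), hi=3 ⇒ 4 6 7 12 9 13 16
12>7: swap(3,3), hi=2 ⇒ 4 6 7 12 9 13 16
done. lo=2 hi=2; A=4 6 7 12 9 13 16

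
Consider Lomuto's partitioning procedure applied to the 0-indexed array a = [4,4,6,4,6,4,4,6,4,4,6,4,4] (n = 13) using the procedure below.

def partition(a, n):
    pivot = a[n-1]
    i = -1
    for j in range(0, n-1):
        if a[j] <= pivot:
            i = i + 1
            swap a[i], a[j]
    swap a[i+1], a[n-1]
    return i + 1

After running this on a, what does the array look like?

pivot=4, i=-1
j=0: 4≤4, i=0, swap(0,0) ⇒ [4,4,6,4,6,4,4,6,4,4,6,4,4]
j=1: 4≤4, i=1, swap(1,1) ⇒ [4,4,6,4,6,4,4,6,4,4,6,4,4]
j=2: 6>4, skip
j=3: 4≤4, i=2, swap(2,3) ⇒ [4,4,4,6,6,4,4,6,4,4,6,4,4]
j=4: 6>4, skip
j=5: 4≤4, i=3, swap(3,5) ⇒ [4,4,4,4,6,6,4,6,4,4,6,4,4]
j=6: 4≤4, i=4, swap(4,6) ⇒ [4,4,4,4,4,6,6,6,4,4,6,4,4]
j=7: 6>4, skip
j=8: 4≤4, i=5, swap(5,8) ⇒ [4,4,4,4,4,4,6,6,6,4,6,4,4]
j=9: 4≤4, i=6, swap(6,9) ⇒ [4,4,4,4,4,4,4,6,6,6,6,4,4]
j=10: 6>4, skip
j=11: 4≤4, i=7, swap(7,11) ⇒ [4,4,4,4,4,4,4,4,6,6,6,6,4]
swap(8,12) ⇒ [4,4,4,4,4,4,4,4,4,6,6,6,6]; return 8

[4,4,4,4,4,4,4,4,4,6,6,6,6]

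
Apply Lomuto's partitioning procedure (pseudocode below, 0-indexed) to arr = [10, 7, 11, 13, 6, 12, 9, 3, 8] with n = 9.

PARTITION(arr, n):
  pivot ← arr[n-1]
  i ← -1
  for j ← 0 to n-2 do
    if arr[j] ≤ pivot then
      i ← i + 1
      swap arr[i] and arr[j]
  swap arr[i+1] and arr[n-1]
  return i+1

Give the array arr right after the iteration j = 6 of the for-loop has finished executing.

pivot=8, i=-1
j=0: 10>8, skip
j=1: 7≤8, i=0, swap(0,1) ⇒ [7, 10, 11, 13, 6, 12, 9, 3, 8]
j=2: 11>8, skip
j=3: 13>8, skip
j=4: 6≤8, i=1, swap(1,4) ⇒ [7, 6, 11, 13, 10, 12, 9, 3, 8]
j=5: 12>8, skip
j=6: 9>8, skip
(after j=6) arr = [7, 6, 11, 13, 10, 12, 9, 3, 8]

[7, 6, 11, 13, 10, 12, 9, 3, 8]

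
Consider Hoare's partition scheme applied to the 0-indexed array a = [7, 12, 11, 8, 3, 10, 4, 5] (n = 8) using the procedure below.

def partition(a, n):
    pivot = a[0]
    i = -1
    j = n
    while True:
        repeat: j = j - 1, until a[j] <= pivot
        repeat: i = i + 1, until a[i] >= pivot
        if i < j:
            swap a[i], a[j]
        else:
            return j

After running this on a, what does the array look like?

pivot = a[0] = 7; i = -1, j = 8
j→7 (a[7]=5≤7), i→0 (a[0]=7≥7); i<j, swap → [5, 12, 11, 8, 3, 10, 4, 7]
j→6 (a[6]=4≤7), i→1 (a[1]=12≥7); i<j, swap → [5, 4, 11, 8, 3, 10, 12, 7]
j→4 (a[4]=3≤7), i→2 (a[2]=11≥7); i<j, swap → [5, 4, 3, 8, 11, 10, 12, 7]
j→2, i→3; i≥j, return j=2. a = [5, 4, 3, 8, 11, 10, 12, 7]

[5, 4, 3, 8, 11, 10, 12, 7]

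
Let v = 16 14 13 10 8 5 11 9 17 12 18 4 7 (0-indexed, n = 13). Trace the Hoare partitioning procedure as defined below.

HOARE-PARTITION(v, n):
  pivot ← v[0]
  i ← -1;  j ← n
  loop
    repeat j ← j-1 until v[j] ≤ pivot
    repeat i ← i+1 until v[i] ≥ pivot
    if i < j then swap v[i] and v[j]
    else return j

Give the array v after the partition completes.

pivot = v[0] = 16; i = -1, j = 13
j→12 (v[12]=7≤16), i→0 (v[0]=16≥16); i<j, swap → 7 14 13 10 8 5 11 9 17 12 18 4 16
j→11 (v[11]=4≤16), i→8 (v[8]=17≥16); i<j, swap → 7 14 13 10 8 5 11 9 4 12 18 17 16
j→9, i→10; i≥j, return j=9. v = 7 14 13 10 8 5 11 9 4 12 18 17 16

7 14 13 10 8 5 11 9 4 12 18 17 16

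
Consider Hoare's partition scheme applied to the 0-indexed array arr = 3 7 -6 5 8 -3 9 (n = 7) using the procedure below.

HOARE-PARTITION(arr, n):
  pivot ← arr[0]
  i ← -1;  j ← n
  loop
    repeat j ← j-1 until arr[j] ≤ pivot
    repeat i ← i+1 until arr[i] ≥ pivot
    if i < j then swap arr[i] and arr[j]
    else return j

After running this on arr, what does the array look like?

pivot = arr[0] = 3; i = -1, j = 7
j→5 (arr[5]=-3≤3), i→0 (arr[0]=3≥3); i<j, swap → -3 7 -6 5 8 3 9
j→2 (arr[2]=-6≤3), i→1 (arr[1]=7≥3); i<j, swap → -3 -6 7 5 8 3 9
j→1, i→2; i≥j, return j=1. arr = -3 -6 7 5 8 3 9

-3 -6 7 5 8 3 9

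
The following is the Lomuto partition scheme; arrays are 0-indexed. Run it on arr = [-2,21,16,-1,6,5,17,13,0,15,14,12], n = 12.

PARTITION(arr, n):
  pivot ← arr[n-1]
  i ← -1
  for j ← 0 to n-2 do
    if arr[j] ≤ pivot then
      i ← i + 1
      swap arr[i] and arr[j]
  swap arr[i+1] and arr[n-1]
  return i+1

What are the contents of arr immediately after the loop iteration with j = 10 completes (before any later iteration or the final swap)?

[-2,-1,6,5,0,21,17,13,16,15,14,12]

pivot = arr[11] = 12; i = -1
j=0: arr[0]=-2 ≤ 12 → i=0, swap arr[0],arr[0] (no change) → [-2,21,16,-1,6,5,17,13,0,15,14,12]
j=1: arr[1]=21 > 12 → no swap
j=2: arr[2]=16 > 12 → no swap
j=3: arr[3]=-1 ≤ 12 → i=1, swap arr[1],arr[3] → [-2,-1,16,21,6,5,17,13,0,15,14,12]
j=4: arr[4]=6 ≤ 12 → i=2, swap arr[2],arr[4] → [-2,-1,6,21,16,5,17,13,0,15,14,12]
j=5: arr[5]=5 ≤ 12 → i=3, swap arr[3],arr[5] → [-2,-1,6,5,16,21,17,13,0,15,14,12]
j=6: arr[6]=17 > 12 → no swap
j=7: arr[7]=13 > 12 → no swap
j=8: arr[8]=0 ≤ 12 → i=4, swap arr[4],arr[8] → [-2,-1,6,5,0,21,17,13,16,15,14,12]
j=9: arr[9]=15 > 12 → no swap
j=10: arr[10]=14 > 12 → no swap
(after j=10) arr = [-2,-1,6,5,0,21,17,13,16,15,14,12]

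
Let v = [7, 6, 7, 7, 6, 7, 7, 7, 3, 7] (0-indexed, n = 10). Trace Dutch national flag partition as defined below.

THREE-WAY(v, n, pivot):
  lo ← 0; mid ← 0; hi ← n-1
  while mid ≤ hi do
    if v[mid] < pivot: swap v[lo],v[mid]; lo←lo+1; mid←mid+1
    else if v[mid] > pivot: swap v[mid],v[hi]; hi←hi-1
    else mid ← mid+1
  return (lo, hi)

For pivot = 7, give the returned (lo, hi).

lo=0 mid=0 hi=9
7=7: mid=1
6<7: swap(0,1), lo=1 mid=2 ⇒ [6, 7, 7, 7, 6, 7, 7, 7, 3, 7]
7=7: mid=3
7=7: mid=4
6<7: swap(1,4), lo=2 mid=5 ⇒ [6, 6, 7, 7, 7, 7, 7, 7, 3, 7]
7=7: mid=6
7=7: mid=7
7=7: mid=8
3<7: swap(2,8), lo=3 mid=9 ⇒ [6, 6, 3, 7, 7, 7, 7, 7, 7, 7]
7=7: mid=10
done. lo=3 hi=9; v=[6, 6, 3, 7, 7, 7, 7, 7, 7, 7]

(3, 9)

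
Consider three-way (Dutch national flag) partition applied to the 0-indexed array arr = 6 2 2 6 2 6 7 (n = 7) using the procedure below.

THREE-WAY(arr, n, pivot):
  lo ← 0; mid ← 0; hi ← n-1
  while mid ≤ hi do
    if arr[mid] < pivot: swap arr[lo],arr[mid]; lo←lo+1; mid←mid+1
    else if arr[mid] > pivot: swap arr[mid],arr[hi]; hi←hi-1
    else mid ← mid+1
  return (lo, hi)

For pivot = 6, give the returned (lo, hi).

(3, 5)

pivot = 6; lo=0, mid=0, hi=6
arr[mid]=6=6: mid=1
arr[mid]=2<6: swap arr[0],arr[1]; lo=1,mid=2 → 2 6 2 6 2 6 7
arr[mid]=2<6: swap arr[1],arr[2]; lo=2,mid=3 → 2 2 6 6 2 6 7
arr[mid]=6=6: mid=4
arr[mid]=2<6: swap arr[2],arr[4]; lo=3,mid=5 → 2 2 2 6 6 6 7
arr[mid]=6=6: mid=6
arr[mid]=7>6: swap arr[6],arr[6]; hi=5 → 2 2 2 6 6 6 7
end: lo=3, hi=5; arr = 2 2 2 6 6 6 7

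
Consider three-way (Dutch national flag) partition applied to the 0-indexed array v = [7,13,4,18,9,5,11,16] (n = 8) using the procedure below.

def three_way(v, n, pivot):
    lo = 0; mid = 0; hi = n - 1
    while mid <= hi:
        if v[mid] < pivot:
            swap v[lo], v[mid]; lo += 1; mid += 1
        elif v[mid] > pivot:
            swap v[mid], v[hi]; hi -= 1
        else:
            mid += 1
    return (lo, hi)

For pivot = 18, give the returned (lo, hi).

(7, 7)

pivot = 18; lo=0, mid=0, hi=7
v[mid]=7<18: swap v[0],v[0]; lo=1,mid=1 → [7,13,4,18,9,5,11,16]
v[mid]=13<18: swap v[1],v[1]; lo=2,mid=2 → [7,13,4,18,9,5,11,16]
v[mid]=4<18: swap v[2],v[2]; lo=3,mid=3 → [7,13,4,18,9,5,11,16]
v[mid]=18=18: mid=4
v[mid]=9<18: swap v[3],v[4]; lo=4,mid=5 → [7,13,4,9,18,5,11,16]
v[mid]=5<18: swap v[4],v[5]; lo=5,mid=6 → [7,13,4,9,5,18,11,16]
v[mid]=11<18: swap v[5],v[6]; lo=6,mid=7 → [7,13,4,9,5,11,18,16]
v[mid]=16<18: swap v[6],v[7]; lo=7,mid=8 → [7,13,4,9,5,11,16,18]
end: lo=7, hi=7; v = [7,13,4,9,5,11,16,18]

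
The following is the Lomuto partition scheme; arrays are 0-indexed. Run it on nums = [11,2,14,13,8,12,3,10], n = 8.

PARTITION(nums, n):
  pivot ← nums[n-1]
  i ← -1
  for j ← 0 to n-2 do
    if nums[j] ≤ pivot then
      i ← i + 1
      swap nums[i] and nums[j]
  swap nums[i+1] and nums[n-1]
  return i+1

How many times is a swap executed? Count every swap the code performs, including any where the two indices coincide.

pivot=10, i=-1
j=0: 11>10, skip
j=1: 2≤10, i=0, swap(0,1) ⇒ [2,11,14,13,8,12,3,10]
j=2: 14>10, skip
j=3: 13>10, skip
j=4: 8≤10, i=1, swap(1,4) ⇒ [2,8,14,13,11,12,3,10]
j=5: 12>10, skip
j=6: 3≤10, i=2, swap(2,6) ⇒ [2,8,3,13,11,12,14,10]
swap(3,7) ⇒ [2,8,3,10,11,12,14,13]; return 3

4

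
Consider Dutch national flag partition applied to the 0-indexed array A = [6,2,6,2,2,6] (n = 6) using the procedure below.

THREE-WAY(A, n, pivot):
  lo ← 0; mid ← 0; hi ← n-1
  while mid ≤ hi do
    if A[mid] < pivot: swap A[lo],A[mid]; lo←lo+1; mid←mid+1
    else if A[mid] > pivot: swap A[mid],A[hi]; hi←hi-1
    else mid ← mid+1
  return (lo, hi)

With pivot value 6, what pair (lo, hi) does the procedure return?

pivot = 6; lo=0, mid=0, hi=5
A[mid]=6=6: mid=1
A[mid]=2<6: swap A[0],A[1]; lo=1,mid=2 → [2,6,6,2,2,6]
A[mid]=6=6: mid=3
A[mid]=2<6: swap A[1],A[3]; lo=2,mid=4 → [2,2,6,6,2,6]
A[mid]=2<6: swap A[2],A[4]; lo=3,mid=5 → [2,2,2,6,6,6]
A[mid]=6=6: mid=6
end: lo=3, hi=5; A = [2,2,2,6,6,6]

(3, 5)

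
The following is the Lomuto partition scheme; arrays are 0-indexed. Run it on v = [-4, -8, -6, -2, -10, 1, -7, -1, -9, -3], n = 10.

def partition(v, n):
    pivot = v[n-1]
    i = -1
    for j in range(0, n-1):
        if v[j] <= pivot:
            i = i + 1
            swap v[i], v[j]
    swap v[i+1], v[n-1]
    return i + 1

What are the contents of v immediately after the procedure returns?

pivot = v[9] = -3; i = -1
j=0: v[0]=-4 ≤ -3 → i=0, swap v[0],v[0] (no change) → [-4, -8, -6, -2, -10, 1, -7, -1, -9, -3]
j=1: v[1]=-8 ≤ -3 → i=1, swap v[1],v[1] (no change) → [-4, -8, -6, -2, -10, 1, -7, -1, -9, -3]
j=2: v[2]=-6 ≤ -3 → i=2, swap v[2],v[2] (no change) → [-4, -8, -6, -2, -10, 1, -7, -1, -9, -3]
j=3: v[3]=-2 > -3 → no swap
j=4: v[4]=-10 ≤ -3 → i=3, swap v[3],v[4] → [-4, -8, -6, -10, -2, 1, -7, -1, -9, -3]
j=5: v[5]=1 > -3 → no swap
j=6: v[6]=-7 ≤ -3 → i=4, swap v[4],v[6] → [-4, -8, -6, -10, -7, 1, -2, -1, -9, -3]
j=7: v[7]=-1 > -3 → no swap
j=8: v[8]=-9 ≤ -3 → i=5, swap v[5],v[8] → [-4, -8, -6, -10, -7, -9, -2, -1, 1, -3]
final swap v[6],v[9] → [-4, -8, -6, -10, -7, -9, -3, -1, 1, -2]; return 6

[-4, -8, -6, -10, -7, -9, -3, -1, 1, -2]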